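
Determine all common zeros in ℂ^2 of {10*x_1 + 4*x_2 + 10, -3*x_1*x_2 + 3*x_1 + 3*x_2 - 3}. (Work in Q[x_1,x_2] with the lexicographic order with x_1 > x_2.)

{(1, -5), (-7/5, 1)}

Compute a lex Gröbner basis by Buchberger's algorithm.
f_1 = 10*x_1 + 4*x_2 + 10, LT = x_1.
f_2 = -3*x_1*x_2 + 3*x_1 + 3*x_2 - 3, LT = x_1*x_2.

S(f_1,f_2): lcm = x_1*x_2. S = x_1 + 2/5*x_2**2 + 2*x_2 - 1.
  reduce S modulo (f_1, f_2):
  remainder 2/5*x_2**2 + 8/5*x_2 - 2 ≠ 0; add h_3 = 2/5*x_2**2 + 8/5*x_2 - 2 to the basis.

The other S-polynomials (S(f_1,h_3), S(f_2,h_3)) all reduce to 0 modulo the current basis, so we have a Gröbner basis.
Inter-reduce: drop elements whose leading term is divisible by another's, tail-reduce, and make monic.
Reduced Gröbner basis: {x_1 + 2/5*x_2 + 1, x_2**2 + 4*x_2 - 5}.

Since the basis is lex-ordered, x_2**2 + 4*x_2 - 5 is univariate in x_2. Its roots are {-5, 1}. Back-substituting each root into the other basis elements fixes the other coordinates.
  x_2 = -5: the earlier basis element becomes x_1 - 1 = 0, giving x_1 = 1 — point (1, -5).
  x_2 = 1: the earlier basis element becomes x_1 + 7/5 = 0, giving x_1 = -7/5 — point (-7/5, 1).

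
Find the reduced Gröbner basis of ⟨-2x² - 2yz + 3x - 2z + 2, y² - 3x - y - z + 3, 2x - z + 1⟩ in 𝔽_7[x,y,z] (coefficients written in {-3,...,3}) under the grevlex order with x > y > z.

G = {z³ - 3z² - z, y² - y + z + 1, yz + 2z² - 2z, x + 3z - 3}

f_1 = -2x² - 2yz + 3x - 2z + 2, LT = x².
f_2 = y² - 3x - y - z + 3, LT = y².
f_3 = 2x - z + 1, LT = x.

S(f_1,f_3): lcm = x². S = -3xz + yz - 2x + z - 1.
  leading term xz: subtract (2z)·f_3 from -3xz + yz - 2x + z - 1 → yz + 2z² - 2x - z - 1
  leading term yz: no divisor's leading term divides it; move yz to the remainder.
  leading term z²: no divisor's leading term divides it; move 2z² to the remainder.
  leading term x: subtract (-1)·f_3 from -2x - z - 1 → -2z
  leading term z: no divisor's leading term divides it; move -2z to the remainder.
  remainder yz + 2z² - 2z ≠ 0; add g_4 = yz + 2z² - 2z to the basis.

S(f_2,g_4): lcm = y²z. S = -2yz² - 3xz + yz - z² + 3z.
  leading term yz²: subtract (-2z)·g_4 from -2yz² - 3xz + yz - z² + 3z → -3z³ - 3xz + yz + 2z² + 3z
  leading term z³: no divisor's leading term divides it; move -3z³ to the remainder.
  leading term xz: subtract (2z)·f_3 from -3xz + yz + 2z² + 3z → yz - 3z² + z
  leading term yz: subtract (1)·g_4 from yz - 3z² + z → 2z² + 3z
  leading term z²: no divisor's leading term divides it; move 2z² to the remainder.
  leading term z: no divisor's leading term divides it; move 3z to the remainder.
  remainder -3z³ + 2z² + 3z ≠ 0; add g_5 = -3z³ + 2z² + 3z to the basis.

The other S-polynomials (S(f_1,f_2), S(f_2,f_3), S(f_1,g_4), S(f_3,g_4), S(f_1,g_5), S(f_2,g_5), S(f_3,g_5), S(g_4,g_5)) all reduce to 0 modulo the current basis, so we have a Gröbner basis.
Inter-reduce: drop elements whose leading term is divisible by another's, tail-reduce, and make monic.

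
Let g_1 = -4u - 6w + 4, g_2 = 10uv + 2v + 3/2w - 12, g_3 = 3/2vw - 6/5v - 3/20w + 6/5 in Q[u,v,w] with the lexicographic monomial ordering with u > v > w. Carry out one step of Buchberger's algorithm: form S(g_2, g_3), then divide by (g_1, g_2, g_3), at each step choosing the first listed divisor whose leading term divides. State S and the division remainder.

S(g_2, g_3) = 4/5uv + 1/10uw - 4/5u + 1/5vw + 3/20w^2 - 6/5w; remainder on division = 0.

lcm(LM(g_2), LM(g_3)) = uvw.
S = (lcm/LT(g_2))·g_2 − (lcm/LT(g_3))·g_3 = 4/5uv + 1/10uw - 4/5u + 1/5vw + 3/20w^2 - 6/5w.
Reduce S modulo (g_1, g_2, g_3) in that order:
  leading term uv: subtract (-1/5v)·g_1 from 4/5uv + 1/10uw - 4/5u + 1/5vw + 3/20w^2 - 6/5w → 1/10uw - 4/5u - vw + 4/5v + 3/20w^2 - 6/5w
  leading term uw: subtract (-1/40w)·g_1 from 1/10uw - 4/5u - vw + 4/5v + 3/20w^2 - 6/5w → -4/5u - vw + 4/5v - 11/10w
  leading term u: subtract (1/5)·g_1 from -4/5u - vw + 4/5v - 11/10w → -vw + 4/5v + 1/10w - 4/5
  leading term vw: subtract (-2/3)·g_3 from -vw + 4/5v + 1/10w - 4/5 → 0
The remainder is 0, so this S-polynomial contributes no new basis element.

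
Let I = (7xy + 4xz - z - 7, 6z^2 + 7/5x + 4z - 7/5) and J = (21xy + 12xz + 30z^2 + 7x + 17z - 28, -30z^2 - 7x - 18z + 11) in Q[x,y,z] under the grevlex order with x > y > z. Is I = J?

No, the ideals differ.

Since reduced Gröbner bases are canonical representatives of ideals under a given ordering, it suffices to compute and compare them.
Buchberger on the first generating set:
f_1 = 7xy + 4xz - z - 7, LT = xy.
f_2 = 6z^2 + 7/5x + 4z - 7/5, LT = z^2.

The S-polynomials (S(f_1,f_2)) all reduce to 0 modulo the current basis, so we have a Gröbner basis.
Inter-reduce: drop elements whose leading term is divisible by another's, tail-reduce, and make monic.
Reduced Gröbner basis: {xy + 4/7xz - 1/7z - 1, z^2 + 7/30x + 2/3z - 7/30}.

Buchberger on the second generating set:
h_1 = 21xy + 12xz + 30z^2 + 7x + 17z - 28, LT = xy.
h_2 = -30z^2 - 7x - 18z + 11, LT = z^2.

The S-polynomials (S(h_1,h_2)) all reduce to 0 modulo the current basis, so we have a Gröbner basis.
Inter-reduce: drop elements whose leading term is divisible by another's, tail-reduce, and make monic.
Reduced Gröbner basis: {xy + 4/7xz - 1/21z - 17/21, z^2 + 7/30x + 3/5z - 11/30}.

These differ, so the ideals are not equal.
The same test decides containment: I ⊆ J iff every generator of I reduces to 0 modulo a Gröbner basis of J.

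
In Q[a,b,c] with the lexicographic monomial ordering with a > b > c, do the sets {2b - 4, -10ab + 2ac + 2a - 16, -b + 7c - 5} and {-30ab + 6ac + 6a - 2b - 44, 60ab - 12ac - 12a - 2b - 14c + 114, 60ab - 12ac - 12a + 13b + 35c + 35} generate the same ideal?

Yes, the ideals are equal.

For a fixed monomial order, each ideal has a unique reduced Gröbner basis; comparing bases decides equality.
Buchberger on the first generating set:
f_1 = 2b - 4, LT = b.
f_2 = -10ab + 2ac + 2a - 16, LT = ab.
f_3 = -b + 7c - 5, LT = b.

S(f_1,f_2): lcm = ab. S = 1/5ac - 9/5a - 8/5.
  leading term ac: no divisor's leading term divides it; move 1/5ac to the remainder.
  leading term a: no divisor's leading term divides it; move -9/5a to the remainder.
  leading term 1: no divisor's leading term divides it; move -8/5 to the remainder.
  remainder 1/5ac - 9/5a - 8/5 ≠ 0; add g_4 = 1/5ac - 9/5a - 8/5 to the basis.

S(f_1,f_3): lcm = b. S = 7c - 7.
  leading term c: no divisor's leading term divides it; move 7c to the remainder.
  leading term 1: no divisor's leading term divides it; move -7 to the remainder.
  remainder 7c - 7 ≠ 0; add g_5 = 7c - 7 to the basis.

S(f_2,f_3): lcm = ab. S = 34/5ac - 26/5a + 8/5.
  leading term ac: subtract (34)·g_4 from 34/5ac - 26/5a + 8/5 → 56a + 56
  leading term a: no divisor's leading term divides it; move 56a to the remainder.
  leading term 1: no divisor's leading term divides it; move 56 to the remainder.
  remainder 56a + 56 ≠ 0; add g_6 = 56a + 56 to the basis.

The other S-polynomials (S(f_1,g_4), S(f_2,g_4), S(f_3,g_4), S(f_1,g_5), S(f_2,g_5), S(f_3,g_5), S(g_4,g_5), S(f_1,g_6), S(f_2,g_6), S(f_3,g_6), S(g_4,g_6), S(g_5,g_6)) all reduce to 0 modulo the current basis, so we have a Gröbner basis.
Inter-reduce: drop elements whose leading term is divisible by another's, tail-reduce, and make monic.
Reduced Gröbner basis: {a + 1, b - 2, c - 1}.

Buchberger on the second generating set:
h_1 = -30ab + 6ac + 6a - 2b - 44, LT = ab.
h_2 = 60ab - 12ac - 12a - 2b - 14c + 114, LT = ab.
h_3 = 60ab - 12ac - 12a + 13b + 35c + 35, LT = ab.

S(h_1,h_2): lcm = ab. S = 1/10b + 7/30c - 13/30.
  leading term b: no divisor's leading term divides it; move 1/10b to the remainder.
  leading term c: no divisor's leading term divides it; move 7/30c to the remainder.
  leading term 1: no divisor's leading term divides it; move -13/30 to the remainder.
  remainder 1/10b + 7/30c - 13/30 ≠ 0; add k_4 = 1/10b + 7/30c - 13/30 to the basis.

S(h_1,h_3): lcm = ab. S = -3/20b - 7/12c + 53/60.
  leading term b: subtract (-3/2)·k_4 from -3/20b - 7/12c + 53/60 → -7/30c + 7/30
  leading term c: no divisor's leading term divides it; move -7/30c to the remainder.
  leading term 1: no divisor's leading term divides it; move 7/30 to the remainder.
  remainder -7/30c + 7/30 ≠ 0; add k_5 = -7/30c + 7/30 to the basis.

S(h_1,k_4): lcm = ab. S = -38/15ac + 62/15a + 1/15b + 22/15.
  leading term ac: subtract (76/7a)·k_5 from -38/15ac + 62/15a + 1/15b + 22/15 → 8/5a + 1/15b + 22/15
  leading term a: no divisor's leading term divides it; move 8/5a to the remainder.
  leading term b: subtract (2/3)·k_4 from 1/15b + 22/15 → -7/45c + 79/45
  leading term c: subtract (2/3)·k_5 from -7/45c + 79/45 → 8/5
  leading term 1: no divisor's leading term divides it; move 8/5 to the remainder.
  remainder 8/5a + 8/5 ≠ 0; add k_6 = 8/5a + 8/5 to the basis.

The other S-polynomials (S(h_2,h_3), S(h_2,k_4), S(h_3,k_4), S(h_1,k_5), S(h_2,k_5), S(h_3,k_5), S(k_4,k_5), S(h_1,k_6), S(h_2,k_6), S(h_3,k_6), S(k_4,k_6), S(k_5,k_6)) all reduce to 0 modulo the current basis, so we have a Gröbner basis.
Inter-reduce: drop elements whose leading term is divisible by another's, tail-reduce, and make monic.
Reduced Gröbner basis: {a + 1, b - 2, c - 1}.

These coincide, so the ideals are equal.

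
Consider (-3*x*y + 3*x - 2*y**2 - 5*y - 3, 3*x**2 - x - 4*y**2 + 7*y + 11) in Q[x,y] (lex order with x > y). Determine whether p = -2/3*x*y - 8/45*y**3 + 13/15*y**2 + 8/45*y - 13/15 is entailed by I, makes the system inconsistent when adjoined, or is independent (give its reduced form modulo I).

First compute the reduced Gröbner basis of I by Buchberger's algorithm.
f_1 = -3*x*y + 3*x - 2*y**2 - 5*y - 3, LT = x*y.
f_2 = 3*x**2 - x - 4*y**2 + 7*y + 11, LT = x**2.

S(f_1,f_2): lcm = x**2*y. S = -x**2 + 2/3*x*y**2 + 2*x*y + x + 4/3*y**3 - 7/3*y**2 - 11/3*y.
  leading term x**2: subtract (-1/3)·f_2 from -x**2 + 2/3*x*y**2 + 2*x*y + x + 4/3*y**3 - 7/3*y**2 - 11/3*y → 2/3*x*y**2 + 2*x*y + 2/3*x + 4/3*y**3 - 11/3*y**2 - 4/3*y + 11/3
  leading term x*y**2: subtract (-2/9*y)·f_1 from 2/3*x*y**2 + 2*x*y + 2/3*x + 4/3*y**3 - 11/3*y**2 - 4/3*y + 11/3 → 8/3*x*y + 2/3*x + 8/9*y**3 - 43/9*y**2 - 2*y + 11/3
  leading term x*y: subtract (-8/9)·f_1 from 8/3*x*y + 2/3*x + 8/9*y**3 - 43/9*y**2 - 2*y + 11/3 → 10/3*x + 8/9*y**3 - 59/9*y**2 - 58/9*y + 1
  leading term x: no divisor's leading term divides it; move 10/3*x to the remainder.
  leading term y**3: no divisor's leading term divides it; move 8/9*y**3 to the remainder.
  leading term y**2: no divisor's leading term divides it; move -59/9*y**2 to the remainder.
  leading term y: no divisor's leading term divides it; move -58/9*y to the remainder.
  leading term 1: no divisor's leading term divides it; move 1 to the remainder.
  remainder 10/3*x + 8/9*y**3 - 59/9*y**2 - 58/9*y + 1 ≠ 0; add h_3 = 10/3*x + 8/9*y**3 - 59/9*y**2 - 58/9*y + 1 to the basis.

S(f_1,h_3): lcm = x*y. S = -x - 4/15*y**4 + 59/30*y**3 + 13/5*y**2 + 41/30*y + 1.
  leading term x: subtract (-3/10)·h_3 from -x - 4/15*y**4 + 59/30*y**3 + 13/5*y**2 + 41/30*y + 1 → -4/15*y**4 + 67/30*y**3 + 19/30*y**2 - 17/30*y + 13/10
  leading term y**4: no divisor's leading term divides it; move -4/15*y**4 to the remainder.
  leading term y**3: no divisor's leading term divides it; move 67/30*y**3 to the remainder.
  leading term y**2: no divisor's leading term divides it; move 19/30*y**2 to the remainder.
  leading term y: no divisor's leading term divides it; move -17/30*y to the remainder.
  leading term 1: no divisor's leading term divides it; move 13/10 to the remainder.
  remainder -4/15*y**4 + 67/30*y**3 + 19/30*y**2 - 17/30*y + 13/10 ≠ 0; add h_4 = -4/15*y**4 + 67/30*y**3 + 19/30*y**2 - 17/30*y + 13/10 to the basis.

The other S-polynomials (S(f_2,h_3), S(f_1,h_4), S(f_2,h_4), S(h_3,h_4)) all reduce to 0 modulo the current basis, so we have a Gröbner basis.
Inter-reduce: drop elements whose leading term is divisible by another's, tail-reduce, and make monic.
Reduced Gröbner basis: {x + 4/15*y**3 - 59/30*y**2 - 29/15*y + 3/10, y**4 - 67/8*y**3 - 19/8*y**2 + 17/8*y - 39/8}.
Label its elements g_1 = x + 4/15*y**3 - 59/30*y**2 - 29/15*y + 3/10, g_2 = y**4 - 67/8*y**3 - 19/8*y**2 + 17/8*y - 39/8.

Reduce p = -2/3*x*y - 8/45*y**3 + 13/15*y**2 + 8/45*y - 13/15 modulo G:
  leading term x*y: subtract (-2/3*y)·g_1 from -2/3*x*y - 8/45*y**3 + 13/15*y**2 + 8/45*y - 13/15 → 8/45*y**4 - 67/45*y**3 - 19/45*y**2 + 17/45*y - 13/15
  leading term y**4: subtract (8/45)·g_2 from 8/45*y**4 - 67/45*y**3 - 19/45*y**2 + 17/45*y - 13/15 → 0
  normal form = 0.
Since the normal form is 0, p ∈ I.

Ideal membership is decidable via reduction modulo a Gröbner basis.

-2/3*x*y - 8/45*y**3 + 13/15*y**2 + 8/45*y - 13/15 lies in I (it reduces to 0).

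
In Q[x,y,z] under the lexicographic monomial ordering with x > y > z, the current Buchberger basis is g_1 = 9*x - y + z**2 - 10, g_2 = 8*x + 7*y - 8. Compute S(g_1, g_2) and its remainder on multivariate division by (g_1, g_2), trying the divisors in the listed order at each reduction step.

lcm(LM(g_1), LM(g_2)) = x.
S = (lcm/LT(g_1))·g_1 − (lcm/LT(g_2))·g_2 = -71/72*y + 1/9*z**2 - 1/9.
Reduce S modulo (g_1, g_2) in that order:
  leading term y: no divisor's leading term divides it; move -71/72*y to the remainder.
  leading term z**2: no divisor's leading term divides it; move 1/9*z**2 to the remainder.
  leading term 1: no divisor's leading term divides it; move -1/9 to the remainder.
The remainder -71/72*y + 1/9*z**2 - 1/9 is nonzero, so it would be added as the next basis element.

S(g_1, g_2) = -71/72*y + 1/9*z**2 - 1/9; remainder on division = -71/72*y + 1/9*z**2 - 1/9.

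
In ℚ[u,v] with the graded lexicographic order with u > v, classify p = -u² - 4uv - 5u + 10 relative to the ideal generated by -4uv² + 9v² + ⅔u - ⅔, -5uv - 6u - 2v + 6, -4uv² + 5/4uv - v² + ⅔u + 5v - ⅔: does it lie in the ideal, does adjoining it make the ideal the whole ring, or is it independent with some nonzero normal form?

Adjoining -u² - 4uv - 5u + 10 makes the ideal the whole ring: the system is inconsistent.

First compute the reduced Gröbner basis of I by Buchberger's algorithm.
f_1 = -4uv² + 9v² + ⅔u - ⅔, LT = uv².
f_2 = -5uv - 6u - 2v + 6, LT = uv.
f_3 = -4uv² + 5/4uv - v² + ⅔u + 5v - ⅔, LT = uv².

S(f_1,f_2): lcm = uv². S = -6/5uv - 53/20v² - ⅙u + 6/5v + ⅙.
  reduce S modulo (f_1, f_2, f_3):
  remainder -53/20v² + 191/150u + 42/25v - 191/150 ≠ 0; add h_4 = -53/20v² + 191/150u + 42/25v - 191/150 to the basis.

S(f_1,f_3): lcm = uv². S = 5/16uv - 5/2v² + 5/4v.
  reduce S modulo (f_1, f_2, f_3, h_4):
  remainder -2005/1272u - 195/424v + 2005/1272 ≠ 0; add h_5 = -2005/1272u - 195/424v + 2005/1272 to the basis.

S(f_1,h_4): lcm = uv². S = 382/795u² + 168/265uv - 9/4v² - 343/530u + ⅙.
  reduce S modulo (f_1, f_2, f_3, h_4, h_5):
  remainder -174786/160801v ≠ 0; add h_6 = -174786/160801v to the basis.

The other S-polynomials (S(f_2,f_3), S(f_2,h_4), S(f_3,h_4), S(f_1,h_5), S(f_2,h_5), S(f_3,h_5), S(h_4,h_5), S(f_1,h_6), S(f_2,h_6), S(f_3,h_6), S(h_4,h_6), S(h_5,h_6)) all reduce to 0 modulo the current basis, so we have a Gröbner basis.
Inter-reduce: drop elements whose leading term is divisible by another's, tail-reduce, and make monic.
Reduced Gröbner basis: {u - 1, v}.
Label its elements g_1 = u - 1, g_2 = v.

Reduce p = -u² - 4uv - 5u + 10 modulo G:
  leading term u²: subtract (-u)·g_1 from -u² - 4uv - 5u + 10 → -4uv - 6u + 10
  leading term uv: subtract (-4v)·g_1 from -4uv - 6u + 10 → -6u - 4v + 10
  leading term u: subtract (-6)·g_1 from -6u - 4v + 10 → -4v + 4
  leading term v: subtract (-4)·g_2 from -4v + 4 → 4
  leading term 1: no divisor's leading term divides it; move 4 to the remainder.
  normal form = 4.
The normal form is nonzero, so p ∉ I. Since p minus its normal form lies in I, I + (p) = I + (r) where r = 4; decide whether this ideal is the whole ring.
Here r = 4 is a nonzero constant, hence a unit: 1 ∈ I + (p), the Gröbner basis of I + (p) is {1}, and the enlarged system has no common solution — adjoining p is inconsistent.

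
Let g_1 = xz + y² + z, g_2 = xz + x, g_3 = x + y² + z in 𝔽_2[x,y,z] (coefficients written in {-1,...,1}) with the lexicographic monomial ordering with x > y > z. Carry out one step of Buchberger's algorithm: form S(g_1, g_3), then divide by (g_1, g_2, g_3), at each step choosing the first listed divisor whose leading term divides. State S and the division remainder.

lcm(LM(g_1), LM(g_3)) = xz.
S = (lcm/LT(g_1))·g_1 − (lcm/LT(g_3))·g_3 = y²z + y² + z² + z.
Reduce S modulo (g_1, g_2, g_3) in that order:
  leading term y²z: no divisor's leading term divides it; move y²z to the remainder.
  leading term y²: no divisor's leading term divides it; move y² to the remainder.
  leading term z²: no divisor's leading term divides it; move z² to the remainder.
  leading term z: no divisor's leading term divides it; move z to the remainder.
The remainder y²z + y² + z² + z is nonzero, so it would be added as the next basis element.

S(g_1, g_3) = y²z + y² + z² + z; remainder on division = y²z + y² + z² + z.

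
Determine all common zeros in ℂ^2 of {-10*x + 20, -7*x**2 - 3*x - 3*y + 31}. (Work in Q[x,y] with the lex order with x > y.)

Compute a lex Gröbner basis by Buchberger's algorithm.
f_1 = -10*x + 20, LT = x.
f_2 = -7*x**2 - 3*x - 3*y + 31, LT = x**2.

S(f_1,f_2): lcm = x**2. S = -17/7*x - 3/7*y + 31/7.
  reduce S modulo (f_1, f_2):
  remainder -3/7*y - 3/7 ≠ 0; add h_3 = -3/7*y - 3/7 to the basis.

The other S-polynomials (S(f_1,h_3), S(f_2,h_3)) all reduce to 0 modulo the current basis, so we have a Gröbner basis.
Inter-reduce: drop elements whose leading term is divisible by another's, tail-reduce, and make monic.
Reduced Gröbner basis: {x - 2, y + 1}.

A lex Gröbner basis eliminates variables successively. Here y + 1 depends only on y, with roots {-1}; lifting each root through the earlier basis elements recovers the full solutions.
  y = -1: the earlier basis element becomes x - 2 = 0, giving x = 2 — point (2, -1).

{(2, -1)}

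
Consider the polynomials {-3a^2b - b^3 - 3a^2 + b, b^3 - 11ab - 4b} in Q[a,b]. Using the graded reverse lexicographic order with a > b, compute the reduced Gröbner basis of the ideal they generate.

This is the nonlinear analogue of row-reducing a linear system.

f_1 = -3a^2b - b^3 - 3a^2 + b, LT = a^2b.
f_2 = b^3 - 11ab - 4b, LT = b^3.

S(f_1,f_2): lcm = a^2b^3. S = 1/3b^5 + 11a^3b + a^2b^2 + 4a^2b - 1/3b^3.
  leading term b^5: subtract (1/3b^2)·f_2 from 1/3b^5 + 11a^3b + a^2b^2 + 4a^2b - 1/3b^3 → 11a^3b + a^2b^2 + 11/3ab^3 + 4a^2b + b^3
  leading term a^3b: subtract (-11/3a)·f_1 from 11a^3b + a^2b^2 + 11/3ab^3 + 4a^2b + b^3 → a^2b^2 - 11a^3 + 4a^2b + b^3 + 11/3ab
  leading term a^2b^2: subtract (-1/3b)·f_1 from a^2b^2 - 11a^3 + 4a^2b + b^3 + 11/3ab → -1/3b^4 - 11a^3 + 3a^2b + b^3 + 11/3ab + 1/3b^2
  leading term b^4: subtract (-1/3b)·f_2 from -1/3b^4 - 11a^3 + 3a^2b + b^3 + 11/3ab + 1/3b^2 → -11a^3 + 3a^2b - 11/3ab^2 + b^3 + 11/3ab - b^2
  leading term a^3: no divisor's leading term divides it; move -11a^3 to the remainder.
  leading term a^2b: subtract (-1)·f_1 from 3a^2b - 11/3ab^2 + b^3 + 11/3ab - b^2 → -11/3ab^2 - 3a^2 + 11/3ab - b^2 + b
  leading term ab^2: no divisor's leading term divides it; move -11/3ab^2 to the remainder.
  leading term a^2: no divisor's leading term divides it; move -3a^2 to the remainder.
  leading term ab: no divisor's leading term divides it; move 11/3ab to the remainder.
  leading term b^2: no divisor's leading term divides it; move -b^2 to the remainder.
  leading term b: no divisor's leading term divides it; move b to the remainder.
  remainder -11a^3 - 11/3ab^2 - 3a^2 + 11/3ab - b^2 + b ≠ 0; add g_3 = -11a^3 - 11/3ab^2 - 3a^2 + 11/3ab - b^2 + b to the basis.

S(f_1,g_3): lcm = a^3b. S = a^3 - 3/11a^2b + 1/3ab^2 - 1/11b^3 - 1/3ab + 1/11b^2.
  leading term a^3: subtract (-1/11)·g_3 from a^3 - 3/11a^2b + 1/3ab^2 - 1/11b^3 - 1/3ab + 1/11b^2 → -3/11a^2b - 1/11b^3 - 3/11a^2 + 1/11b
  leading term a^2b: subtract (1/11)·f_1 from -3/11a^2b - 1/11b^3 - 3/11a^2 + 1/11b → 0
  remainder 0.

S(f_2,g_3): leading monomials are coprime, so the S-polynomial reduces to 0 (Buchberger's first criterion).
Every S-polynomial of the final basis reduces to 0, so we have a Gröbner basis.

G = {a^3 + 1/3ab^2 + 3/11a^2 - 1/3ab + 1/11b^2 - 1/11b, a^2b + a^2 + 11/3ab + b, b^3 - 11ab - 4b}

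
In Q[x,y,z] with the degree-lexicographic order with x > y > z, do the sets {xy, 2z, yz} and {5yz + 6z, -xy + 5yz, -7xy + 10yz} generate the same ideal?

Yes, the ideals are equal.

Equality of ideals is decidable: compute both reduced Gröbner bases (unique for the ordering) and check whether they agree.
Buchberger on the first generating set:
f_1 = xy, LT = xy.
f_2 = 2z, LT = z.
f_3 = yz, LT = yz.

The S-polynomials (S(f_1,f_2), S(f_1,f_3), S(f_2,f_3)) all reduce to 0 modulo the current basis, so we have a Gröbner basis.
Inter-reduce: drop elements whose leading term is divisible by another's, tail-reduce, and make monic.
Reduced Gröbner basis: {xy, z}.

Buchberger on the second generating set:
h_1 = 5yz + 6z, LT = yz.
h_2 = -xy + 5yz, LT = xy.
h_3 = -7xy + 10yz, LT = xy.

S(h_1,h_2): lcm = xyz. S = 5yz^2 + 6/5xz.
  reduce S modulo (h_1, h_2, h_3):
  remainder 6/5xz - 6z^2 ≠ 0; add k_4 = 6/5xz - 6z^2 to the basis.

S(h_1,h_3): lcm = xyz. S = 10/7yz^2 + 6/5xz.
  reduce S modulo (h_1, h_2, h_3, k_4):
  remainder 30/7z^2 ≠ 0; add k_5 = 30/7z^2 to the basis.

S(h_2,h_3): lcm = xy. S = -25/7yz.
  reduce S modulo (h_1, h_2, h_3, k_4, k_5):
  remainder 30/7z ≠ 0; add k_6 = 30/7z to the basis.

The other S-polynomials (S(h_1,k_4), S(h_2,k_4), S(h_3,k_4), S(h_1,k_5), S(h_2,k_5), S(h_3,k_5), S(k_4,k_5), S(h_1,k_6), S(h_2,k_6), S(h_3,k_6), S(k_4,k_6), S(k_5,k_6)) all reduce to 0 modulo the current basis, so we have a Gröbner basis.
Inter-reduce: drop elements whose leading term is divisible by another's, tail-reduce, and make monic.
Reduced Gröbner basis: {xy, z}.

The two bases agree; hence the ideals are identical.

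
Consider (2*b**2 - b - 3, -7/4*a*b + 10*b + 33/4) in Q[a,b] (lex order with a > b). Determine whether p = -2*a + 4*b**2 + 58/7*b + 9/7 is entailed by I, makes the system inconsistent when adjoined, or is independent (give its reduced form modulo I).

Adjoining -2*a + 4*b**2 + 58/7*b + 9/7 makes the ideal the whole ring: the system is inconsistent.

First compute the reduced Gröbner basis of I by Buchberger's algorithm.
f_1 = 2*b**2 - b - 3, LT = b**2.
f_2 = -7/4*a*b + 10*b + 33/4, LT = a*b.

S(f_1,f_2): lcm = a*b**2. S = -1/2*a*b - 3/2*a + 40/7*b**2 + 33/7*b.
  reduce S modulo (f_1, f_2):
  remainder -3/2*a + 33/7*b + 87/14 ≠ 0; add h_3 = -3/2*a + 33/7*b + 87/14 to the basis.

The other S-polynomials (S(f_1,h_3), S(f_2,h_3)) all reduce to 0 modulo the current basis, so we have a Gröbner basis.
Inter-reduce: drop elements whose leading term is divisible by another's, tail-reduce, and make monic.
Reduced Gröbner basis: {a - 22/7*b - 29/7, b**2 - 1/2*b - 3/2}.
Label its elements g_1 = a - 22/7*b - 29/7, g_2 = b**2 - 1/2*b - 3/2.

Reduce p = -2*a + 4*b**2 + 58/7*b + 9/7 modulo G:
  leading term a: subtract (-2)·g_1 from -2*a + 4*b**2 + 58/7*b + 9/7 → 4*b**2 + 2*b - 7
  leading term b**2: subtract (4)·g_2 from 4*b**2 + 2*b - 7 → 4*b - 1
  leading term b: no divisor's leading term divides it; move 4*b to the remainder.
  leading term 1: no divisor's leading term divides it; move -1 to the remainder.
  normal form = 4*b - 1.
The normal form is nonzero, so p ∉ I. Since p minus its normal form lies in I, I + (p) = I + (r) where r = 4*b - 1; decide whether this ideal is the whole ring.
Run Buchberger on G together with r (pairs among the g_i already reduce to 0 since G is a Gröbner basis):
g_1 = a - 22/7*b - 29/7, LT = a.
g_2 = b**2 - 1/2*b - 3/2, LT = b**2.
r = 4*b - 1, LT = b.

S(g_2,r): lcm = b**2. S = -1/4*b - 3/2.
  reduce S modulo (g_1, g_2, r):
  remainder -25/16 ≠ 0; add m_4 = -25/16 to the basis.

The other S-polynomials (S(g_1,g_2), S(g_1,r), S(g_1,m_4), S(g_2,m_4), S(r,m_4)) all reduce to 0 modulo the current basis, so we have a Gröbner basis.
Inter-reduce: drop elements whose leading term is divisible by another's, tail-reduce, and make monic.
Reduced Gröbner basis: {1}.
The reduced Gröbner basis of I + (p) is {1}: the ideal is the whole ring, so the enlarged system has no common solution — adjoining p is inconsistent.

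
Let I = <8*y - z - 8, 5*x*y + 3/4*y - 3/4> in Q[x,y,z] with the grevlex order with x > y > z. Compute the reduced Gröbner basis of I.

The reduced Gröbner basis is the canonical form of the ideal for this ordering.

f_1 = 8*y - z - 8, LT = y.
f_2 = 5*x*y + 3/4*y - 3/4, LT = x*y.

S(f_1,f_2): lcm = x*y. S = -1/8*x*z - x - 3/20*y + 3/20.
  leading term x*z: no divisor's leading term divides it; move -1/8*x*z to the remainder.
  leading term x: no divisor's leading term divides it; move -x to the remainder.
  leading term y: subtract (-3/160)·f_1 from -3/20*y + 3/20 → -3/160*z
  leading term z: no divisor's leading term divides it; move -3/160*z to the remainder.
  remainder -1/8*x*z - x - 3/160*z ≠ 0; add g_3 = -1/8*x*z - x - 3/160*z to the basis.

The other S-polynomials (S(f_1,g_3), S(f_2,g_3)) all reduce to 0 modulo the current basis, so we have a Gröbner basis.
Inter-reduce: drop elements whose leading term is divisible by another's, tail-reduce, and make monic.

G = {x*z + 8*x + 3/20*z, y - 1/8*z - 1}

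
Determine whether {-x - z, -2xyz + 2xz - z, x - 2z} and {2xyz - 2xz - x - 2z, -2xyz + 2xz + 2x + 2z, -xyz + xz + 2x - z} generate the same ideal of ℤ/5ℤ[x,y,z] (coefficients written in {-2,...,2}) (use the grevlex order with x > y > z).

Yes, the ideals are equal.

Equality of ideals is decidable: compute both reduced Gröbner bases (unique for the ordering) and check whether they agree.
Buchberger on the first generating set:
f_1 = -x - z, LT = x.
f_2 = -2xyz + 2xz - z, LT = xyz.
f_3 = x - 2z, LT = x.

S(f_1,f_2): lcm = xyz. S = yz² + xz + 2z.
  leading term yz²: no divisor's leading term divides it; move yz² to the remainder.
  leading term xz: subtract (-z)·f_1 from xz + 2z → -z² + 2z
  leading term z²: no divisor's leading term divides it; move -z² to the remainder.
  leading term z: no divisor's leading term divides it; move 2z to the remainder.
  remainder yz² - z² + 2z ≠ 0; add g_4 = yz² - z² + 2z to the basis.

S(f_1,f_3): lcm = x. S = -2z.
  leading term z: no divisor's leading term divides it; move -2z to the remainder.
  remainder -2z ≠ 0; add g_5 = -2z to the basis.

The other S-polynomials (S(f_2,f_3), S(f_1,g_4), S(f_2,g_4), S(f_3,g_4), S(f_1,g_5), S(f_2,g_5), S(f_3,g_5), S(g_4,g_5)) all reduce to 0 modulo the current basis, so we have a Gröbner basis.
Inter-reduce: drop elements whose leading term is divisible by another's, tail-reduce, and make monic.
Reduced Gröbner basis: {x, z}.

Buchberger on the second generating set:
h_1 = 2xyz - 2xz - x - 2z, LT = xyz.
h_2 = -2xyz + 2xz + 2x + 2z, LT = xyz.
h_3 = -xyz + xz + 2x - z, LT = xyz.

S(h_1,h_2): lcm = xyz. S = -2x.
  leading term x: no divisor's leading term divides it; move -2x to the remainder.
  remainder -2x ≠ 0; add k_4 = -2x to the basis.

S(h_1,h_3): lcm = xyz. S = -x - 2z.
  leading term x: subtract (-2)·k_4 from -x - 2z → -2z
  leading term z: no divisor's leading term divides it; move -2z to the remainder.
  remainder -2z ≠ 0; add k_5 = -2z to the basis.

The other S-polynomials (S(h_2,h_3), S(h_1,k_4), S(h_2,k_4), S(h_3,k_4), S(h_1,k_5), S(h_2,k_5), S(h_3,k_5), S(k_4,k_5)) all reduce to 0 modulo the current basis, so we have a Gröbner basis.
Inter-reduce: drop elements whose leading term is divisible by another's, tail-reduce, and make monic.
Reduced Gröbner basis: {x, z}.

These coincide, so the ideals are equal.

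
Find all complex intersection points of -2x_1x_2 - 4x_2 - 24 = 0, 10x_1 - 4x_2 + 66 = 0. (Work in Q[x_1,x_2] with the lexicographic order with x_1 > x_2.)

{(-5, 4), (-18/5, 15/2)}

Compute a lex Gröbner basis by Buchberger's algorithm.
f_1 = -2x_1x_2 - 4x_2 - 24, LT = x_1x_2.
f_2 = 10x_1 - 4x_2 + 66, LT = x_1.

S(f_1,f_2): lcm = x_1x_2. S = \tfrac{2}{5}x_2^{2} - \tfrac{23}{5}x_2 + 12.
  leading term x_2^{2}: no divisor's leading term divides it; move \tfrac{2}{5}x_2^{2} to the remainder.
  leading term x_2: no divisor's leading term divides it; move -\tfrac{23}{5}x_2 to the remainder.
  leading term 1: no divisor's leading term divides it; move 12 to the remainder.
  remainder \tfrac{2}{5}x_2^{2} - \tfrac{23}{5}x_2 + 12 ≠ 0; add h_3 = \tfrac{2}{5}x_2^{2} - \tfrac{23}{5}x_2 + 12 to the basis.

The other S-polynomials (S(f_1,h_3), S(f_2,h_3)) all reduce to 0 modulo the current basis, so we have a Gröbner basis.
Inter-reduce: drop elements whose leading term is divisible by another's, tail-reduce, and make monic.
Reduced Gröbner basis: {x_1 - \tfrac{2}{5}x_2 + \tfrac{33}{5}, x_2^{2} - \tfrac{23}{2}x_2 + 30}.

A lex Gröbner basis eliminates variables successively. Here x_2^{2} - \tfrac{23}{2}x_2 + 30 depends only on x_2, with roots {4, 15/2}; lifting each root through the earlier basis elements recovers the full solutions.
  x_2 = 4: the earlier basis element becomes x_1 + 5 = 0, giving x_1 = -5 — point (-5, 4).
  x_2 = 15/2: the earlier basis element becomes x_1 + \tfrac{18}{5} = 0, giving x_1 = -18/5 — point (-18/5, 15/2).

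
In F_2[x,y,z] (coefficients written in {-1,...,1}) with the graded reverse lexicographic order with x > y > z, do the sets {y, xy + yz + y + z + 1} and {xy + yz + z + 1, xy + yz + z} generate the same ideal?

Two ideals are equal iff their reduced Gröbner bases coincide (the reduced basis is unique for a fixed ordering).
Buchberger on the first generating set:
f_1 = y, LT = y.
f_2 = xy + yz + y + z + 1, LT = xy.

S(f_1,f_2): lcm = xy. S = yz + y + z + 1.
  reduce S modulo (f_1, f_2):
  remainder z + 1 ≠ 0; add g_3 = z + 1 to the basis.

The other S-polynomials (S(f_1,g_3), S(f_2,g_3)) all reduce to 0 modulo the current basis, so we have a Gröbner basis.
Inter-reduce: drop elements whose leading term is divisible by another's, tail-reduce, and make monic.
Reduced Gröbner basis: {y, z + 1}.

Buchberger on the second generating set:
h_1 = xy + yz + z + 1, LT = xy.
h_2 = xy + yz + z, LT = xy.

S(h_1,h_2): lcm = xy. S = 1.
  reduce S modulo (h_1, h_2):
  remainder 1 ≠ 0; add k_3 = 1 to the basis.

The other S-polynomials (S(h_1,k_3), S(h_2,k_3)) all reduce to 0 modulo the current basis, so we have a Gröbner basis.
Inter-reduce: drop elements whose leading term is divisible by another's, tail-reduce, and make monic.
Reduced Gröbner basis: {1}.

Since the reduced bases disagree, the two ideals are not the same.

No, the ideals differ.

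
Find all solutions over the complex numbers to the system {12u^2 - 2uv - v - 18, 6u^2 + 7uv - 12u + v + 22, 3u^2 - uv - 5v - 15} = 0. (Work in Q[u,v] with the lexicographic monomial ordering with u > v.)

{(1, -2)}

Compute a lex Gröbner basis by Buchberger's algorithm.
f_1 = 12u^2 - 2uv - v - 18, LT = u^2.
f_2 = 6u^2 + 7uv - 12u + v + 22, LT = u^2.
f_3 = 3u^2 - uv - 5v - 15, LT = u^2.

S(f_1,f_2): lcm = u^2. S = -4/3uv + 2u - 1/4v - 31/6.
  leading term uv: no divisor's leading term divides it; move -4/3uv to the remainder.
  leading term u: no divisor's leading term divides it; move 2u to the remainder.
  leading term v: no divisor's leading term divides it; move -1/4v to the remainder.
  leading term 1: no divisor's leading term divides it; move -31/6 to the remainder.
  remainder -4/3uv + 2u - 1/4v - 31/6 ≠ 0; add h_4 = -4/3uv + 2u - 1/4v - 31/6 to the basis.

S(f_1,f_3): lcm = u^2. S = 1/6uv + 19/12v + 7/2.
  leading term uv: subtract (-1/8)·h_4 from 1/6uv + 19/12v + 7/2 → 1/4u + 149/96v + 137/48
  leading term u: no divisor's leading term divides it; move 1/4u to the remainder.
  leading term v: no divisor's leading term divides it; move 149/96v to the remainder.
  leading term 1: no divisor's leading term divides it; move 137/48 to the remainder.
  remainder 1/4u + 149/96v + 137/48 ≠ 0; add h_5 = 1/4u + 149/96v + 137/48 to the basis.

S(f_1,h_4): lcm = u^2v. S = 3/2u^2 - 1/6uv^2 - 3/16uv - 31/8u - 1/12v^2 - 3/2v.
  leading term u^2: subtract (1/8)·f_1 from 3/2u^2 - 1/6uv^2 - 3/16uv - 31/8u - 1/12v^2 - 3/2v → -1/6uv^2 + 1/16uv - 31/8u - 1/12v^2 - 11/8v + 9/4
  leading term uv^2: subtract (1/8v)·h_4 from -1/6uv^2 + 1/16uv - 31/8u - 1/12v^2 - 11/8v + 9/4 → -3/16uv - 31/8u - 5/96v^2 - 35/48v + 9/4
  leading term uv: subtract (9/64)·h_4 from -3/16uv - 31/8u - 5/96v^2 - 35/48v + 9/4 → -133/32u - 5/96v^2 - 533/768v + 381/128
  leading term u: subtract (-133/8)·h_5 from -133/32u - 5/96v^2 - 533/768v + 381/128 → -5/96v^2 + 1607/64v + 4841/96
  leading term v^2: no divisor's leading term divides it; move -5/96v^2 to the remainder.
  leading term v: no divisor's leading term divides it; move 1607/64v to the remainder.
  leading term 1: no divisor's leading term divides it; move 4841/96 to the remainder.
  remainder -5/96v^2 + 1607/64v + 4841/96 ≠ 0; add h_6 = -5/96v^2 + 1607/64v + 4841/96 to the basis.

S(f_3,h_4): lcm = u^2v. S = 3/2u^2 - 1/3uv^2 - 3/16uv - 31/8u - 5/3v^2 - 5v.
  leading term u^2: subtract (1/8)·f_1 from 3/2u^2 - 1/3uv^2 - 3/16uv - 31/8u - 5/3v^2 - 5v → -1/3uv^2 + 1/16uv - 31/8u - 5/3v^2 - 39/8v + 9/4
  leading term uv^2: subtract (1/4v)·h_4 from -1/3uv^2 + 1/16uv - 31/8u - 5/3v^2 - 39/8v + 9/4 → -7/16uv - 31/8u - 77/48v^2 - 43/12v + 9/4
  leading term uv: subtract (21/64)·h_4 from -7/16uv - 31/8u - 77/48v^2 - 43/12v + 9/4 → -145/32u - 77/48v^2 - 2689/768v + 505/128
  leading term u: subtract (-145/8)·h_5 from -145/32u - 77/48v^2 - 2689/768v + 505/128 → -77/48v^2 + 4729/192v + 5345/96
  leading term v^2: subtract (154/5)·h_6 from -77/48v^2 + 4729/192v + 5345/96 → -718789/960v - 718789/480
  leading term v: no divisor's leading term divides it; move -718789/960v to the remainder.
  leading term 1: no divisor's leading term divides it; move -718789/480 to the remainder.
  remainder -718789/960v - 718789/480 ≠ 0; add h_7 = -718789/960v - 718789/480 to the basis.

The other S-polynomials (S(f_2,f_3), S(f_2,h_4), S(f_1,h_5), S(f_2,h_5), S(f_3,h_5), S(h_4,h_5), S(f_1,h_6), S(f_2,h_6), S(f_3,h_6), S(h_4,h_6), S(h_5,h_6), S(f_1,h_7), S(f_2,h_7), S(f_3,h_7), S(h_4,h_7), S(h_5,h_7), S(h_6,h_7)) all reduce to 0 modulo the current basis, so we have a Gröbner basis.
Inter-reduce: drop elements whose leading term is divisible by another's, tail-reduce, and make monic.
Reduced Gröbner basis: {u - 1, v + 2}.

The lex basis is triangular: the last element involves only v. Solving v + 2 = 0 gives v ∈ {-2}; substituting each value into the earlier elements determines the remaining variables.
  v = -2: the earlier basis element becomes u - 1 = 0, giving u = 1 — point (1, -2).
Substituting each solution back into the original system confirms all equations vanish.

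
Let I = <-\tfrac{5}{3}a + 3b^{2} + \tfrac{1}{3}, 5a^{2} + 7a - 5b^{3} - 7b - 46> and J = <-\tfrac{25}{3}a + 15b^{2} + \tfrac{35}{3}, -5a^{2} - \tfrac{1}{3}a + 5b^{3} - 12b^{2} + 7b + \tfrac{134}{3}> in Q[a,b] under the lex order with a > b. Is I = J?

Two ideals are equal iff their reduced Gröbner bases coincide (the reduced basis is unique for a fixed ordering).
Buchberger on the first generating set:
f_1 = -\tfrac{5}{3}a + 3b^{2} + \tfrac{1}{3}, LT = a.
f_2 = 5a^{2} + 7a - 5b^{3} - 7b - 46, LT = a^{2}.

S(f_1,f_2): lcm = a^{2}. S = -\tfrac{9}{5}ab^{2} - \tfrac{8}{5}a + b^{3} + \tfrac{7}{5}b + \tfrac{46}{5}.
  leading term ab^{2}: subtract (\tfrac{27}{25}b^{2})·f_1 from -\tfrac{9}{5}ab^{2} - \tfrac{8}{5}a + b^{3} + \tfrac{7}{5}b + \tfrac{46}{5} → -\tfrac{8}{5}a - \tfrac{81}{25}b^{4} + b^{3} - \tfrac{9}{25}b^{2} + \tfrac{7}{5}b + \tfrac{46}{5}
  leading term a: subtract (\tfrac{24}{25})·f_1 from -\tfrac{8}{5}a - \tfrac{81}{25}b^{4} + b^{3} - \tfrac{9}{25}b^{2} + \tfrac{7}{5}b + \tfrac{46}{5} → -\tfrac{81}{25}b^{4} + b^{3} - \tfrac{81}{25}b^{2} + \tfrac{7}{5}b + \tfrac{222}{25}
  leading term b^{4}: no divisor's leading term divides it; move -\tfrac{81}{25}b^{4} to the remainder.
  leading term b^{3}: no divisor's leading term divides it; move b^{3} to the remainder.
  leading term b^{2}: no divisor's leading term divides it; move -\tfrac{81}{25}b^{2} to the remainder.
  leading term b: no divisor's leading term divides it; move \tfrac{7}{5}b to the remainder.
  leading term 1: no divisor's leading term divides it; move \tfrac{222}{25} to the remainder.
  remainder -\tfrac{81}{25}b^{4} + b^{3} - \tfrac{81}{25}b^{2} + \tfrac{7}{5}b + \tfrac{222}{25} ≠ 0; add g_3 = -\tfrac{81}{25}b^{4} + b^{3} - \tfrac{81}{25}b^{2} + \tfrac{7}{5}b + \tfrac{222}{25} to the basis.

The other S-polynomials (S(f_1,g_3), S(f_2,g_3)) all reduce to 0 modulo the current basis, so we have a Gröbner basis.
Inter-reduce: drop elements whose leading term is divisible by another's, tail-reduce, and make monic.
Reduced Gröbner basis: {a - \tfrac{9}{5}b^{2} - \tfrac{1}{5}, b^{4} - \tfrac{25}{81}b^{3} + b^{2} - \tfrac{35}{81}b - \tfrac{74}{27}}.

Buchberger on the second generating set:
h_1 = -\tfrac{25}{3}a + 15b^{2} + \tfrac{35}{3}, LT = a.
h_2 = -5a^{2} - \tfrac{1}{3}a + 5b^{3} - 12b^{2} + 7b + \tfrac{134}{3}, LT = a^{2}.

S(h_1,h_2): lcm = a^{2}. S = -\tfrac{9}{5}ab^{2} - \tfrac{22}{15}a + b^{3} - \tfrac{12}{5}b^{2} + \tfrac{7}{5}b + \tfrac{134}{15}.
  leading term ab^{2}: subtract (\tfrac{27}{125}b^{2})·h_1 from -\tfrac{9}{5}ab^{2} - \tfrac{22}{15}a + b^{3} - \tfrac{12}{5}b^{2} + \tfrac{7}{5}b + \tfrac{134}{15} → -\tfrac{22}{15}a - \tfrac{81}{25}b^{4} + b^{3} - \tfrac{123}{25}b^{2} + \tfrac{7}{5}b + \tfrac{134}{15}
  leading term a: subtract (\tfrac{22}{125})·h_1 from -\tfrac{22}{15}a - \tfrac{81}{25}b^{4} + b^{3} - \tfrac{123}{25}b^{2} + \tfrac{7}{5}b + \tfrac{134}{15} → -\tfrac{81}{25}b^{4} + b^{3} - \tfrac{189}{25}b^{2} + \tfrac{7}{5}b + \tfrac{172}{25}
  leading term b^{4}: no divisor's leading term divides it; move -\tfrac{81}{25}b^{4} to the remainder.
  leading term b^{3}: no divisor's leading term divides it; move b^{3} to the remainder.
  leading term b^{2}: no divisor's leading term divides it; move -\tfrac{189}{25}b^{2} to the remainder.
  leading term b: no divisor's leading term divides it; move \tfrac{7}{5}b to the remainder.
  leading term 1: no divisor's leading term divides it; move \tfrac{172}{25} to the remainder.
  remainder -\tfrac{81}{25}b^{4} + b^{3} - \tfrac{189}{25}b^{2} + \tfrac{7}{5}b + \tfrac{172}{25} ≠ 0; add k_3 = -\tfrac{81}{25}b^{4} + b^{3} - \tfrac{189}{25}b^{2} + \tfrac{7}{5}b + \tfrac{172}{25} to the basis.

The other S-polynomials (S(h_1,k_3), S(h_2,k_3)) all reduce to 0 modulo the current basis, so we have a Gröbner basis.
Inter-reduce: drop elements whose leading term is divisible by another's, tail-reduce, and make monic.
Reduced Gröbner basis: {a - \tfrac{9}{5}b^{2} - \tfrac{7}{5}, b^{4} - \tfrac{25}{81}b^{3} + \tfrac{7}{3}b^{2} - \tfrac{35}{81}b - \tfrac{172}{81}}.

The bases are distinct; the ideals are different.

No, the ideals differ.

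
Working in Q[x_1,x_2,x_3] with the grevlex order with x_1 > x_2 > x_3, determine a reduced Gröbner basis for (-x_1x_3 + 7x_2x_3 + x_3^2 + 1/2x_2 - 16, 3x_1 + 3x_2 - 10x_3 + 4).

G = {x_2x_3 - 7/24x_3^2 + 1/16x_2 + 1/6x_3 - 2, x_1 + x_2 - 10/3x_3 + 4/3}

f_1 = -x_1x_3 + 7x_2x_3 + x_3^2 + 1/2x_2 - 16, LT = x_1x_3.
f_2 = 3x_1 + 3x_2 - 10x_3 + 4, LT = x_1.

S(f_1,f_2): lcm = x_1x_3. S = -8x_2x_3 + 7/3x_3^2 - 1/2x_2 - 4/3x_3 + 16.
  leading term x_2x_3: no divisor's leading term divides it; move -8x_2x_3 to the remainder.
  leading term x_3^2: no divisor's leading term divides it; move 7/3x_3^2 to the remainder.
  leading term x_2: no divisor's leading term divides it; move -1/2x_2 to the remainder.
  leading term x_3: no divisor's leading term divides it; move -4/3x_3 to the remainder.
  leading term 1: no divisor's leading term divides it; move 16 to the remainder.
  remainder -8x_2x_3 + 7/3x_3^2 - 1/2x_2 - 4/3x_3 + 16 ≠ 0; add g_3 = -8x_2x_3 + 7/3x_3^2 - 1/2x_2 - 4/3x_3 + 16 to the basis.

S(f_1,g_3): lcm = x_1x_2x_3. S = -7x_2^2x_3 + 7/24x_1x_3^2 - x_2x_3^2 - 1/16x_1x_2 - 1/2x_2^2 - 1/6x_1x_3 + 2x_1 + 16x_2.
  leading term x_2^2x_3: subtract (7/8x_2)·g_3 from -7x_2^2x_3 + 7/24x_1x_3^2 - x_2x_3^2 - 1/16x_1x_2 - 1/2x_2^2 - 1/6x_1x_3 + 2x_1 + 16x_2 → 7/24x_1x_3^2 - 73/24x_2x_3^2 - 1/16x_1x_2 - 1/16x_2^2 - 1/6x_1x_3 + 7/6x_2x_3 + 2x_1 + 2x_2
  leading term x_1x_3^2: subtract (-7/24x_3)·f_1 from 7/24x_1x_3^2 - 73/24x_2x_3^2 - 1/16x_1x_2 - 1/16x_2^2 - 1/6x_1x_3 + 7/6x_2x_3 + 2x_1 + 2x_2 → -x_2x_3^2 + 7/24x_3^3 - 1/16x_1x_2 - 1/16x_2^2 - 1/6x_1x_3 + 21/16x_2x_3 + 2x_1 + 2x_2 - 14/3x_3
  leading term x_2x_3^2: subtract (1/8x_3)·g_3 from -x_2x_3^2 + 7/24x_3^3 - 1/16x_1x_2 - 1/16x_2^2 - 1/6x_1x_3 + 21/16x_2x_3 + 2x_1 + 2x_2 - 14/3x_3 → -1/16x_1x_2 - 1/16x_2^2 - 1/6x_1x_3 + 11/8x_2x_3 + 1/6x_3^2 + 2x_1 + 2x_2 - 20/3x_3
  leading term x_1x_2: subtract (-1/48x_2)·f_2 from -1/16x_1x_2 - 1/16x_2^2 - 1/6x_1x_3 + 11/8x_2x_3 + 1/6x_3^2 + 2x_1 + 2x_2 - 20/3x_3 → -1/6x_1x_3 + 7/6x_2x_3 + 1/6x_3^2 + 2x_1 + 25/12x_2 - 20/3x_3
  leading term x_1x_3: subtract (1/6)·f_1 from -1/6x_1x_3 + 7/6x_2x_3 + 1/6x_3^2 + 2x_1 + 25/12x_2 - 20/3x_3 → 2x_1 + 2x_2 - 20/3x_3 + 8/3
  leading term x_1: subtract (2/3)·f_2 from 2x_1 + 2x_2 - 20/3x_3 + 8/3 → 0
  remainder 0.

S(f_2,g_3): leading monomials are coprime, so the S-polynomial reduces to 0 (Buchberger's first criterion).
Every S-polynomial of the final basis reduces to 0, so we have a Gröbner basis.
Inter-reduce: drop elements whose leading term is divisible by another's, tail-reduce, and make monic.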